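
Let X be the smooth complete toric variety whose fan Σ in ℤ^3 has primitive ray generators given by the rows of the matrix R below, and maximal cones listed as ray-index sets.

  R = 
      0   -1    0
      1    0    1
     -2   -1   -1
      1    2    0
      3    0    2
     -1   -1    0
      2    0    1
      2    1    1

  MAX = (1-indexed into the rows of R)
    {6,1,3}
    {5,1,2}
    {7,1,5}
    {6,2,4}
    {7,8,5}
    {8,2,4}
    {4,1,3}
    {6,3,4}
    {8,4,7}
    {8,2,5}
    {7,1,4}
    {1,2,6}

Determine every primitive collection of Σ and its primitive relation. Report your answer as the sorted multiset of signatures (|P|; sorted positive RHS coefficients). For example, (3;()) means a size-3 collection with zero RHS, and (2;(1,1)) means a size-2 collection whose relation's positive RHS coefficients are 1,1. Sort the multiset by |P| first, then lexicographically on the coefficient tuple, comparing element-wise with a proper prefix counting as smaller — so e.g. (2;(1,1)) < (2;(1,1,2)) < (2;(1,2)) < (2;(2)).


The 12 primitive collections of Σ (r=8, n=3):

  {3,8}:  v_{3} + v_{8} = 0  →  sig = (2;())
  {1,8}:  v_{1} + v_{8} = v_{7}  →  sig = (2;(1))
  {2,3}:  v_{2} + v_{3} = v_{6}  →  sig = (2;(1))
  {2,7}:  v_{2} + v_{7} = v_{5}  →  sig = (2;(1))
  {3,7}:  v_{3} + v_{7} = v_{1}  →  sig = (2;(1))
  {6,8}:  v_{6} + v_{8} = v_{2}  →  sig = (2;(1))
  {3,5}:  v_{3} + v_{5} = v_{1} + v_{2}  →  sig = (2;(1,1))
  {6,7}:  v_{6} + v_{7} = v_{1} + v_{2}  →  sig = (2;(1,1))
  {5,6}:  v_{5} + v_{6} = v_{1} + 2·v_{2}  →  sig = (2;(1,2))
  {4,5}:  v_{4} + v_{5} = 2·v_{8}  →  sig = (2;(2))
  {1,4,6}:  v_{1} + v_{4} + v_{6} = 0  →  sig = (3;())
  {1,2,4}:  v_{1} + v_{2} + v_{4} = v_{8}  →  sig = (3;(1))

Signatures (|P|; sorted positive RHS coefficients), sorted:
[(2;()), (2;(1)), (2;(1)), (2;(1)), (2;(1)), (2;(1)), (2;(1,1)), (2;(1,1)), (2;(1,2)), (2;(2)), (3;()), (3;(1))]


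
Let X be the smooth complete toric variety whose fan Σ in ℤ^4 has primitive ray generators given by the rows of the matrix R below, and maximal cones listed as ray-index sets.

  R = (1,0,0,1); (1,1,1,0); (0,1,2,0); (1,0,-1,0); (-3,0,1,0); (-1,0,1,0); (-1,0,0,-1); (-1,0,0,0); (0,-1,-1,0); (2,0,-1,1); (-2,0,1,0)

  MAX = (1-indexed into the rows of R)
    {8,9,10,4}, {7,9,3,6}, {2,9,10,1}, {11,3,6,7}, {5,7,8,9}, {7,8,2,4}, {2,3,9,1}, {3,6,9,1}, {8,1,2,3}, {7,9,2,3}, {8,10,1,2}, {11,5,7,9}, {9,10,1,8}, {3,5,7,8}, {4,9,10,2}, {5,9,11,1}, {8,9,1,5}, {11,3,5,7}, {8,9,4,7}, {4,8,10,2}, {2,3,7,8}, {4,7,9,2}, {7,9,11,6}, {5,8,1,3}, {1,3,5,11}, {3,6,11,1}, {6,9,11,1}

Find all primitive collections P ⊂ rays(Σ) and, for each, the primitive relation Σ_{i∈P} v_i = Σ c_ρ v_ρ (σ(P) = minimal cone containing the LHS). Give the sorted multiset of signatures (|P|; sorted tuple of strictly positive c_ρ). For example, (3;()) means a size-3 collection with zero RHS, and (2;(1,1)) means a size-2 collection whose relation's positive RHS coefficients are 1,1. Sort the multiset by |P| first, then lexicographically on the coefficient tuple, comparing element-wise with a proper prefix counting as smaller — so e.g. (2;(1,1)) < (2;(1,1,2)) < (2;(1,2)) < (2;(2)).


Σ has 21 primitive collections:

  • {1,7}:  v_{1} + v_{7} = 0  →  sig = (2;())
  • {4,6}:  v_{4} + v_{6} = 0  →  sig = (2;())
  • {1,4}:  v_{1} + v_{4} = v_{10}  →  sig = (2;(1))
  • {2,6}:  v_{2} + v_{6} = v_{3}  →  sig = (2;(1))
  • {3,4}:  v_{3} + v_{4} = v_{2}  →  sig = (2;(1))
  • {4,11}:  v_{4} + v_{11} = v_{8}  →  sig = (2;(1))
  • {6,8}:  v_{6} + v_{8} = v_{11}  →  sig = (2;(1))
  • {6,10}:  v_{6} + v_{10} = v_{1}  →  sig = (2;(1))
  • {7,10}:  v_{7} + v_{10} = v_{4}  →  sig = (2;(1))
  • {8,11}:  v_{8} + v_{11} = v_{5}  →  sig = (2;(1))
  • {2,11}:  v_{2} + v_{11} = v_{3} + v_{8}  →  sig = (2;(1,1))
  • {3,10}:  v_{3} + v_{10} = v_{1} + v_{2}  →  sig = (2;(1,1))
  • {10,11}:  v_{10} + v_{11} = v_{1} + v_{8}  →  sig = (2;(1,1))
  • {2,5}:  v_{2} + v_{5} = v_{3} + 2·v_{8}  →  sig = (2;(1,2))
  • {5,10}:  v_{5} + v_{10} = v_{1} + 2·v_{8}  →  sig = (2;(1,2))
  • {4,5}:  v_{4} + v_{5} = 2·v_{8}  →  sig = (2;(2))
  • {5,6}:  v_{5} + v_{6} = 2·v_{11}  →  sig = (2;(2))
  • {2,8,9}:  v_{2} + v_{8} + v_{9} = 0  →  sig = (3;())
  • {3,8,9}:  v_{3} + v_{8} + v_{9} = v_{6}  →  sig = (3;(1))
  • {3,5,9}:  v_{3} + v_{5} + v_{9} = v_{6} + v_{11}  →  sig = (3;(1,1))
  • {3,9,11}:  v_{3} + v_{9} + v_{11} = 2·v_{6}  →  sig = (3;(2))

Sorted signature multiset PRS(X):
    (2;())
    (2;())
    (2;(1))
    (2;(1))
    (2;(1))
    (2;(1))
    (2;(1))
    (2;(1))
    (2;(1))
    (2;(1))
    (2;(1,1))
    (2;(1,1))
    (2;(1,1))
    (2;(1,2))
    (2;(1,2))
    (2;(2))
    (2;(2))
    (3;())
    (3;(1))
    (3;(1,1))
    (3;(2))


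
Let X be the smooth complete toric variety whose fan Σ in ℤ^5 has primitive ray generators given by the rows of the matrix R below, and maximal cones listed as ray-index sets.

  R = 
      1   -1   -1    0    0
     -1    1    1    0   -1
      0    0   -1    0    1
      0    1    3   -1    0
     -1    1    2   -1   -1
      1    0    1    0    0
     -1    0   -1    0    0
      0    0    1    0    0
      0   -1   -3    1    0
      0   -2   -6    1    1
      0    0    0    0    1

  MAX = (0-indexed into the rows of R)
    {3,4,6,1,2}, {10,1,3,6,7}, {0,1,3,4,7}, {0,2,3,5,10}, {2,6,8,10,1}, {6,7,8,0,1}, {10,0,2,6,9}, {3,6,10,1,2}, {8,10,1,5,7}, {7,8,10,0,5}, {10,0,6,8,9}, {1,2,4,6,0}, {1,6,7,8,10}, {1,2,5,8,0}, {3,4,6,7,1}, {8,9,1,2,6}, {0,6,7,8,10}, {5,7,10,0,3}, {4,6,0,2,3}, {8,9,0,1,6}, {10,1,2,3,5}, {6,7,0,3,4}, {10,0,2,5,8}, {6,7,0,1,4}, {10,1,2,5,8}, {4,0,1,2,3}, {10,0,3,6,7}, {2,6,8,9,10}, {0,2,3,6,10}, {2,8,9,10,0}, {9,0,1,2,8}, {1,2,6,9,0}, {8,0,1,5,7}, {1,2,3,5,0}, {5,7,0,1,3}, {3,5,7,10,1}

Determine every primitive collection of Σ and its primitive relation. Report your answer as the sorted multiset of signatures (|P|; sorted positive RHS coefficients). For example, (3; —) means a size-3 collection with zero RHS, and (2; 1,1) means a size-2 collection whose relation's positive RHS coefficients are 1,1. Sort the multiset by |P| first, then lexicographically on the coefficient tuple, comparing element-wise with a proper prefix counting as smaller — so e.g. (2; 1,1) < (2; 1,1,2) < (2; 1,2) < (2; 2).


Δ(Σ) — 11 vertices, 14 min non-faces:

  P = {3,8}:  v_{3} + v_{8} = 0 ; sig = (2; —)
  P = {5,6}:  v_{5} + v_{6} = 0 ; sig = (2; —)
  P = {2,7}:  v_{2} + v_{7} = v_{10} ; sig = (2; 1)
  P = {4,10}:  v_{4} + v_{10} = v_{3} + v_{6} ; sig = (2; 1,1)
  P = {3,9}:  v_{3} + v_{9} = v_{0} + v_{2} + v_{6} ; sig = (2; 1,1,1)
  P = {4,5}:  v_{4} + v_{5} = v_{0} + v_{1} + v_{3} ; sig = (2; 1,1,1)
  P = {4,8}:  v_{4} + v_{8} = v_{0} + v_{1} + v_{6} ; sig = (2; 1,1,1)
  P = {5,9}:  v_{5} + v_{9} = v_{0} + v_{2} + v_{8} ; sig = (2; 1,1,1)
  P = {7,9}:  v_{7} + v_{9} = v_{0} + v_{6} + v_{8} + v_{10} ; sig = (2; 1,1,1,1)
  P = {4,9}:  v_{4} + v_{9} = 2·v_{0} + v_{1} + v_{2} + 2·v_{6} ; sig = (2; 1,1,2,2)
  P = {0,1,10}:  v_{0} + v_{1} + v_{10} = 0 ; sig = (3; —)
  P = {1,9,10}:  v_{1} + v_{9} + v_{10} = v_{2} + v_{6} + v_{8} ; sig = (3; 1,1,1)
  P = {0,1,3,6}:  v_{0} + v_{1} + v_{3} + v_{6} = v_{4} ; sig = (4; 1)
  P = {0,2,6,8}:  v_{0} + v_{2} + v_{6} + v_{8} = v_{9} ; sig = (4; 1)

Signatures (|P|; sorted positive RHS coefficients), sorted:
    (2; —)
    (2; —)
    (2; 1)
    (2; 1,1)
    (2; 1,1,1)
    (2; 1,1,1)
    (2; 1,1,1)
    (2; 1,1,1)
    (2; 1,1,1,1)
    (2; 1,1,2,2)
    (3; —)
    (3; 1,1,1)
    (4; 1)
    (4; 1)


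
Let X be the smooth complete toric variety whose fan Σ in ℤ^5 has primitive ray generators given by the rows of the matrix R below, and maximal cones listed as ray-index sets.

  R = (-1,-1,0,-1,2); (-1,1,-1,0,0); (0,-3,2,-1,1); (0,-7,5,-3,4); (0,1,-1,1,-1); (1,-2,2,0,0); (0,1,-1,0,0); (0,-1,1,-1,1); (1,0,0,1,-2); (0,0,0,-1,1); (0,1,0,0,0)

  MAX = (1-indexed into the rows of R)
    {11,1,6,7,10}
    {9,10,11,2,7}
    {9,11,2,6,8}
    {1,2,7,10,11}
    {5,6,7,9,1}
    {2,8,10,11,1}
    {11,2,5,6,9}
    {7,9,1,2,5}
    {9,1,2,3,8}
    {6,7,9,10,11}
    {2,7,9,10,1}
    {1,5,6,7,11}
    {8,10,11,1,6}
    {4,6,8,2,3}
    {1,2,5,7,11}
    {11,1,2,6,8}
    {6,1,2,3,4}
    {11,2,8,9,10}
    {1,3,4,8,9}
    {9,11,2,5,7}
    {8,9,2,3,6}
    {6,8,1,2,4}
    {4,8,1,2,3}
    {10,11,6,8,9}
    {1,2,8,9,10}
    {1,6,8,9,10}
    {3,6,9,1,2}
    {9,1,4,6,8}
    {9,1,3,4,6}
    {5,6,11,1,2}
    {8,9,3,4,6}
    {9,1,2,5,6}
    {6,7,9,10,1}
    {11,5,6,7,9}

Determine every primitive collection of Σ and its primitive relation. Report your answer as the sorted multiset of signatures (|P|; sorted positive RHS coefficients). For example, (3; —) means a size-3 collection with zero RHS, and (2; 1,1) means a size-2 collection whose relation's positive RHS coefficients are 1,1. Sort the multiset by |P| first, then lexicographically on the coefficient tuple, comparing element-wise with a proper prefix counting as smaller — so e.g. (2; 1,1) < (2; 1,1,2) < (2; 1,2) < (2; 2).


Primitive collections (17):

  P={5,8}:  v_{5} + v_{8} = 0  ⟹  sig = (2; —)
  P={5,10}:  v_{5} + v_{10} = v_{7}  ⟹  sig = (2; 1)
  P={7,8}:  v_{7} + v_{8} = v_{10}  ⟹  sig = (2; 1)
  P={3,7}:  v_{3} + v_{7} = v_{1} + v_{8} + v_{9}  ⟹  sig = (2; 1,1,1)
  P={3,11}:  v_{3} + v_{11} = v_{2} + v_{6} + v_{8}  ⟹  sig = (2; 1,1,1)
  P={4,5}:  v_{4} + v_{5} = v_{1} + v_{3} + v_{6}  ⟹  sig = (2; 1,1,1)
  P={3,5}:  v_{3} + v_{5} = v_{1} + v_{2} + v_{6} + v_{9}  ⟹  sig = (2; 1,1,1,1)
  P={3,10}:  v_{3} + v_{10} = v_{1} + 2·v_{8} + v_{9}  ⟹  sig = (2; 1,1,2)
  P={4,7}:  v_{4} + v_{7} = 2·v_{1} + v_{6} + 2·v_{8} + v_{9}  ⟹  sig = (2; 1,1,2,2)
  P={4,11}:  v_{4} + v_{11} = v_{1} + v_{2} + 2·v_{6} + 2·v_{8}  ⟹  sig = (2; 1,1,2,2)
  P={4,10}:  v_{4} + v_{10} = 2·v_{1} + v_{6} + 3·v_{8} + v_{9}  ⟹  sig = (2; 1,1,2,3)
  P={1,9,11}:  v_{1} + v_{9} + v_{11} = 0  ⟹  sig = (3; —)
  P={2,6,7}:  v_{2} + v_{6} + v_{7} = 0  ⟹  sig = (3; —)
  P={2,6,10}:  v_{2} + v_{6} + v_{10} = v_{8}  ⟹  sig = (3; 1)
  P={2,4,9}:  v_{2} + v_{4} + v_{9} = 2·v_{3}  ⟹  sig = (3; 2)
  P={1,3,6,8}:  v_{1} + v_{3} + v_{6} + v_{8} = v_{4}  ⟹  sig = (4; 1)
  P={1,2,6,8,9}:  v_{1} + v_{2} + v_{6} + v_{8} + v_{9} = v_{3}  ⟹  sig = (5; 1)

Signatures (|P|; sorted positive RHS coefficients), sorted:
{ (2; —),  (2; 1) ×2,  (2; 1,1,1) ×3,  (2; 1,1,1,1),  (2; 1,1,2),  (2; 1,1,2,2) ×2,  (2; 1,1,2,3),  (3; —) ×2,  (3; 1),  (3; 2),  (4; 1),  (5; 1) }


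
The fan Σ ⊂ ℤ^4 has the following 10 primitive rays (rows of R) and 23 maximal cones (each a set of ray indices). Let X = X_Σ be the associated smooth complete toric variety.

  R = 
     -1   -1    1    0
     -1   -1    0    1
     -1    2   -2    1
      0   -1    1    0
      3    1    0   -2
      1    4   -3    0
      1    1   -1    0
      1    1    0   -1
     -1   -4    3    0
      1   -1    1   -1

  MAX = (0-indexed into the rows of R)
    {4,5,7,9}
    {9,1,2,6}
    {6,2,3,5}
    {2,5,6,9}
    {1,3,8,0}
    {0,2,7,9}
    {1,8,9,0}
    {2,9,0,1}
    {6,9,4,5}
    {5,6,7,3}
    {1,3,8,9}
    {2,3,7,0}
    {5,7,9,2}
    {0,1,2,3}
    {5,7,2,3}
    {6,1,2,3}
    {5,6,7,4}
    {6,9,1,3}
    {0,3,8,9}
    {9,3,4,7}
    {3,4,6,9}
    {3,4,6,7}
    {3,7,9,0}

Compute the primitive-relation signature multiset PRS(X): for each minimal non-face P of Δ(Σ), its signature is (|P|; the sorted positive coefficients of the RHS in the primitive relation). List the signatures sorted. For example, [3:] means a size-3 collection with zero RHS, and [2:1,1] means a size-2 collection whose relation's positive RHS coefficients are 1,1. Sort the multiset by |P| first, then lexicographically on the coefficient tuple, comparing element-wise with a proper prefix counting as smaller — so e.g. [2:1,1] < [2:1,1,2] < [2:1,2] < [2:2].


The 18 primitive collections of Σ (r=10, n=4):

  P = {0,6}:  v_{0} + v_{6} = 0 — sig = [2:]
  P = {1,7}:  v_{1} + v_{7} = 0 — sig = [2:]
  P = {5,8}:  v_{5} + v_{8} = 0 — sig = [2:]
  P = {0,4}:  v_{0} + v_{4} = v_{7} + v_{9} — sig = [2:1,1]
  P = {0,5}:  v_{0} + v_{5} = v_{2} + v_{7} — sig = [2:1,1]
  P = {1,4}:  v_{1} + v_{4} = v_{6} + v_{9} — sig = [2:1,1]
  P = {1,5}:  v_{1} + v_{5} = v_{2} + v_{6} — sig = [2:1,1]
  P = {2,4}:  v_{2} + v_{4} = v_{5} + v_{9} — sig = [2:1,1]
  P = {2,8}:  v_{2} + v_{8} = v_{0} + v_{1} — sig = [2:1,1]
  P = {6,8}:  v_{6} + v_{8} = v_{1} + v_{3} + v_{9} — sig = [2:1,1,1]
  P = {7,8}:  v_{7} + v_{8} = v_{0} + v_{3} + v_{9} — sig = [2:1,1,1]
  P = {4,8}:  v_{4} + v_{8} = v_{3} + 2·v_{9} — sig = [2:1,2]
  P = {2,3,9}:  v_{2} + v_{3} + v_{9} = 0 — sig = [3:]
  P = {2,6,7}:  v_{2} + v_{6} + v_{7} = v_{5} — sig = [3:1]
  P = {6,7,9}:  v_{6} + v_{7} + v_{9} = v_{4} — sig = [3:1]
  P = {3,5,9}:  v_{3} + v_{5} + v_{9} = v_{6} + v_{7} — sig = [3:1,1]
  P = {3,4,5}:  v_{3} + v_{4} + v_{5} = 2·v_{6} + 2·v_{7} — sig = [3:2,2]
  P = {0,1,3,9}:  v_{0} + v_{1} + v_{3} + v_{9} = v_{8} — sig = [4:1]

Hence PRS(X_Σ) =
    |P|=2: 12 collections, coeffs (), (), (), (1,1), (1,1), (1,1), (1,1), (1,1), (1,1), (1,1,1), (1,1,1), (1,2)
    |P|=3: 5 collections, coeffs (), (1), (1), (1,1), (2,2)
    |P|=4: 1 collection, coeffs (1)


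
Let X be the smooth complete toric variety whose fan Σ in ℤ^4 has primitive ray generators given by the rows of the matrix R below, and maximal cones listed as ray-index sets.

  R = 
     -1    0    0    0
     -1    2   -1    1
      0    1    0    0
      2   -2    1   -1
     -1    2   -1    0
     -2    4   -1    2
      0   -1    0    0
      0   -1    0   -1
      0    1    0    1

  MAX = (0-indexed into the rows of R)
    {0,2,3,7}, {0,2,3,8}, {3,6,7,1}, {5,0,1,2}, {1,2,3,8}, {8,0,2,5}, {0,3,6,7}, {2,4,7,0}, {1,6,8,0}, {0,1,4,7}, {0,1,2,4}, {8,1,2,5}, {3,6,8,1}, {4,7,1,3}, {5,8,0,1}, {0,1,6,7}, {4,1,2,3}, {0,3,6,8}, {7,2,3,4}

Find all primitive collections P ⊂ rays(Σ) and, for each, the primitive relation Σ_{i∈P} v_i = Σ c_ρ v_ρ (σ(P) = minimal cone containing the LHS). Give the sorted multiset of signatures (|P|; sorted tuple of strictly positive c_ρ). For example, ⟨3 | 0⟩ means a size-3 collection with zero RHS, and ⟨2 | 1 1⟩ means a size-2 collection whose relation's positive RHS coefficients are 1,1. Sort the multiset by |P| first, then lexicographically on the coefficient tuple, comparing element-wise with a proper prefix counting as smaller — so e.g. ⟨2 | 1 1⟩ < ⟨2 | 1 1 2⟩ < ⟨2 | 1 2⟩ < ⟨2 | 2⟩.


Primitive collections (12):

  {2,6}:  v_{2} + v_{6} = 0  so sig = ⟨2 | 0⟩
  {7,8}:  v_{7} + v_{8} = 0  so sig = ⟨2 | 0⟩
  {3,5}:  v_{3} + v_{5} = v_{2} + v_{8}  so sig = ⟨2 | 1 1⟩
  {4,6}:  v_{4} + v_{6} = v_{1} + v_{7}  so sig = ⟨2 | 1 1⟩
  {4,8}:  v_{4} + v_{8} = v_{1} + v_{2}  so sig = ⟨2 | 1 1⟩
  {5,6}:  v_{5} + v_{6} = v_{0} + v_{1} + v_{8}  so sig = ⟨2 | 1 1 1⟩
  {5,7}:  v_{5} + v_{7} = v_{0} + v_{1} + v_{2}  so sig = ⟨2 | 1 1 1⟩
  {4,5}:  v_{4} + v_{5} = v_{0} + 2·v_{1} + 2·v_{2}  so sig = ⟨2 | 1 2 2⟩
  {0,1,3}:  v_{0} + v_{1} + v_{3} = 0  so sig = ⟨3 | 0⟩
  {1,2,7}:  v_{1} + v_{2} + v_{7} = v_{4}  so sig = ⟨3 | 1⟩
  {0,3,4}:  v_{0} + v_{3} + v_{4} = v_{2} + v_{7}  so sig = ⟨3 | 1 1⟩
  {0,1,2,8}:  v_{0} + v_{1} + v_{2} + v_{8} = v_{5}  so sig = ⟨4 | 1⟩

Signatures (|P|; sorted positive RHS coefficients), sorted:
    ⟨2 | 0⟩
    ⟨2 | 0⟩
    ⟨2 | 1 1⟩
    ⟨2 | 1 1⟩
    ⟨2 | 1 1⟩
    ⟨2 | 1 1 1⟩
    ⟨2 | 1 1 1⟩
    ⟨2 | 1 2 2⟩
    ⟨3 | 0⟩
    ⟨3 | 1⟩
    ⟨3 | 1 1⟩
    ⟨4 | 1⟩


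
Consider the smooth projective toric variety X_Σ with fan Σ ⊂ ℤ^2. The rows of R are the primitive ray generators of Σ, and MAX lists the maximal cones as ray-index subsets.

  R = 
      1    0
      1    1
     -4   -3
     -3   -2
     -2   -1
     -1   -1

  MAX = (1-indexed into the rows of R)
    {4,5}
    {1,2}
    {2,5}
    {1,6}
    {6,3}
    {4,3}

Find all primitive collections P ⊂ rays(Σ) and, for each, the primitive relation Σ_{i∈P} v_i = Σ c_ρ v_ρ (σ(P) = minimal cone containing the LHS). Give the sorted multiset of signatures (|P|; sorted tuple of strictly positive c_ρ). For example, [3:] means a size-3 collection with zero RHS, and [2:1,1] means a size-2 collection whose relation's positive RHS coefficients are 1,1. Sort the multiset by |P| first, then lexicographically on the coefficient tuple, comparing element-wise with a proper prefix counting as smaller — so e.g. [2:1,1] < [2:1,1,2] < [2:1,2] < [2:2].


|primitive collections| = 9. Relations:

  {2,6}:  v_{2} + v_{6} = 0 — sig = [2:]
  {1,5}:  v_{1} + v_{5} = v_{6} — sig = [2:1]
  {2,3}:  v_{2} + v_{3} = v_{4} — sig = [2:1]
  {2,4}:  v_{2} + v_{4} = v_{5} — sig = [2:1]
  {4,6}:  v_{4} + v_{6} = v_{3} — sig = [2:1]
  {5,6}:  v_{5} + v_{6} = v_{4} — sig = [2:1]
  {1,4}:  v_{1} + v_{4} = 2·v_{6} — sig = [2:2]
  {3,5}:  v_{3} + v_{5} = 2·v_{4} — sig = [2:2]
  {1,3}:  v_{1} + v_{3} = 3·v_{6} — sig = [2:3]

Sorted signature multiset PRS(X):
    |P|=2: 9 collections, coeffs (), (1), (1), (1), (1), (1), (2), (2), (3)


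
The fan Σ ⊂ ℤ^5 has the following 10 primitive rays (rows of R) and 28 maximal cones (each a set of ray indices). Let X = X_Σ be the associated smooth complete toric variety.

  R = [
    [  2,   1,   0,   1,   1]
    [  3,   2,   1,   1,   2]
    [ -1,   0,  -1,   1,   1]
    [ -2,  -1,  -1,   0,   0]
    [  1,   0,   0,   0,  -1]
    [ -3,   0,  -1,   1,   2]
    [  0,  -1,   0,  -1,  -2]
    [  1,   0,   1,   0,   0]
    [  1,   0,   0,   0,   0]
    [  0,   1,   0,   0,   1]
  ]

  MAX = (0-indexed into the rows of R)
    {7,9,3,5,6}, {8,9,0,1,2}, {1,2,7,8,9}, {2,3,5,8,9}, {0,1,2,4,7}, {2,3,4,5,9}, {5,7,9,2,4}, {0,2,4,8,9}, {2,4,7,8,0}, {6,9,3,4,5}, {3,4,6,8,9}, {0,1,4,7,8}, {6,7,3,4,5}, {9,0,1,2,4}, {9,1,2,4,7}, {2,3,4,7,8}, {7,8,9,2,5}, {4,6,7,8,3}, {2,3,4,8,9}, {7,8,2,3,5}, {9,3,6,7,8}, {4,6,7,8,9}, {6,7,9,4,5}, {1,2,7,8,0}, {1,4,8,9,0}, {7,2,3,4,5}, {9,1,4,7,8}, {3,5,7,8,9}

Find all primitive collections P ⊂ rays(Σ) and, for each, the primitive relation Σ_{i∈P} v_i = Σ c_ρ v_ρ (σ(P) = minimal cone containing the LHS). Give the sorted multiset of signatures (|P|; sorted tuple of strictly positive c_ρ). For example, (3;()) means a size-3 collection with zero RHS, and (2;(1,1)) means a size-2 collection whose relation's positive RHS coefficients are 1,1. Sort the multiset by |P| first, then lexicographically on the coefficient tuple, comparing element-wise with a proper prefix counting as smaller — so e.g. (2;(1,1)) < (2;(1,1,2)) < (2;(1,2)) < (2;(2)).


Σ has 14 primitive collections:

  {0,3}:  v_{0} + v_{3} = v_{2} + v_{8}  →  sig = (2;(1,1))
  {0,6}:  v_{0} + v_{6} = v_{4} + v_{8}  →  sig = (2;(1,1))
  {2,6}:  v_{2} + v_{6} = v_{3} + v_{4}  →  sig = (2;(1,1))
  {1,3}:  v_{1} + v_{3} = v_{2} + v_{7} + v_{8} + v_{9}  →  sig = (2;(1,1,1,1))
  {1,6}:  v_{1} + v_{6} = v_{4} + v_{7} + v_{8} + v_{9}  →  sig = (2;(1,1,1,1))
  {0,5}:  v_{0} + v_{5} = 2·v_{2} + v_{7} + v_{9}  →  sig = (2;(1,1,2))
  {1,5}:  v_{1} + v_{5} = 2·v_{2} + 2·v_{7} + 2·v_{9}  →  sig = (2;(2,2,2))
  {0,7,9}:  v_{0} + v_{7} + v_{9} = v_{1}  →  sig = (3;(1))
  {4,5,8}:  v_{4} + v_{5} + v_{8} = v_{2}  →  sig = (3;(1))
  {5,6,8}:  v_{5} + v_{6} + v_{8} = v_{3}  →  sig = (3;(1))
  {3,4,7,9}:  v_{3} + v_{4} + v_{7} + v_{9} = 0  →  sig = (4;())
  {2,3,7,9}:  v_{2} + v_{3} + v_{7} + v_{9} = v_{5} + v_{8}  →  sig = (4;(1,1))
  {1,2,4,8}:  v_{1} + v_{2} + v_{4} + v_{8} = 2·v_{0}  →  sig = (4;(2))
  {2,4,7,8,9}:  v_{2} + v_{4} + v_{7} + v_{8} + v_{9} = v_{0}  →  sig = (5;(1))

Signatures (|P|; sorted positive RHS coefficients), sorted:
[(2;(1,1)), (2;(1,1)), (2;(1,1)), (2;(1,1,1,1)), (2;(1,1,1,1)), (2;(1,1,2)), (2;(2,2,2)), (3;(1)), (3;(1)), (3;(1)), (4;()), (4;(1,1)), (4;(2)), (5;(1))]


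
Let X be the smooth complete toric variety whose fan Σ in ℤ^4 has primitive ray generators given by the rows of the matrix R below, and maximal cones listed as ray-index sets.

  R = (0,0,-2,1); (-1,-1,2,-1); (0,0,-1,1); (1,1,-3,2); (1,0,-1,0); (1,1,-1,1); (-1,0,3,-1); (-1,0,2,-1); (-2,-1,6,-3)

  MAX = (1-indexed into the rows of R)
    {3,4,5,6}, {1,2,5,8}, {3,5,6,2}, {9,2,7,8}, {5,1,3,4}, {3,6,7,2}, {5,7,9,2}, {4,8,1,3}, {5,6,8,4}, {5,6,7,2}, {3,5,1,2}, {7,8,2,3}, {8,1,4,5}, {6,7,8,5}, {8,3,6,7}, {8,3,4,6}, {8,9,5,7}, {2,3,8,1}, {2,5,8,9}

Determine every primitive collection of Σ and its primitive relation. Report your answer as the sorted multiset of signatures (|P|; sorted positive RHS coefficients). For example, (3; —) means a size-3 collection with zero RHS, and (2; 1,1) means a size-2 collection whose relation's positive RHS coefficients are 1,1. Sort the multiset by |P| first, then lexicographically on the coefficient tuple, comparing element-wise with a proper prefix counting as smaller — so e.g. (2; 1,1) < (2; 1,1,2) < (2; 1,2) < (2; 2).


12 collections generate NE(X_Σ); each relation:

  P = {1,6}:  v_{1} + v_{6} = v_{4}  ⟹  sig = (2; 1)
  P = {2,4}:  v_{2} + v_{4} = v_{3}  ⟹  sig = (2; 1)
  P = {4,9}:  v_{4} + v_{9} = v_{7}  ⟹  sig = (2; 1)
  P = {1,7}:  v_{1} + v_{7} = v_{3} + v_{8}  ⟹  sig = (2; 1,1)
  P = {1,9}:  v_{1} + v_{9} = v_{2} + v_{8}  ⟹  sig = (2; 1,1)
  P = {3,9}:  v_{3} + v_{9} = v_{2} + v_{7}  ⟹  sig = (2; 1,1)
  P = {4,7}:  v_{4} + v_{7} = v_{3} + v_{6} + v_{8}  ⟹  sig = (2; 1,1,1)
  P = {6,9}:  v_{6} + v_{9} = v_{5} + 2·v_{7}  ⟹  sig = (2; 1,2)
  P = {3,5,8}:  v_{3} + v_{5} + v_{8} = 0  ⟹  sig = (3; —)
  P = {2,6,8}:  v_{2} + v_{6} + v_{8} = v_{7}  ⟹  sig = (3; 1)
  P = {3,5,7}:  v_{3} + v_{5} + v_{7} = v_{2} + v_{6}  ⟹  sig = (3; 1,1)
  P = {2,5,7,8}:  v_{2} + v_{5} + v_{7} + v_{8} = v_{9}  ⟹  sig = (4; 1)

Sorted signature multiset PRS(X):
[(2; 1), (2; 1), (2; 1), (2; 1,1), (2; 1,1), (2; 1,1), (2; 1,1,1), (2; 1,2), (3; —), (3; 1), (3; 1,1), (4; 1)]


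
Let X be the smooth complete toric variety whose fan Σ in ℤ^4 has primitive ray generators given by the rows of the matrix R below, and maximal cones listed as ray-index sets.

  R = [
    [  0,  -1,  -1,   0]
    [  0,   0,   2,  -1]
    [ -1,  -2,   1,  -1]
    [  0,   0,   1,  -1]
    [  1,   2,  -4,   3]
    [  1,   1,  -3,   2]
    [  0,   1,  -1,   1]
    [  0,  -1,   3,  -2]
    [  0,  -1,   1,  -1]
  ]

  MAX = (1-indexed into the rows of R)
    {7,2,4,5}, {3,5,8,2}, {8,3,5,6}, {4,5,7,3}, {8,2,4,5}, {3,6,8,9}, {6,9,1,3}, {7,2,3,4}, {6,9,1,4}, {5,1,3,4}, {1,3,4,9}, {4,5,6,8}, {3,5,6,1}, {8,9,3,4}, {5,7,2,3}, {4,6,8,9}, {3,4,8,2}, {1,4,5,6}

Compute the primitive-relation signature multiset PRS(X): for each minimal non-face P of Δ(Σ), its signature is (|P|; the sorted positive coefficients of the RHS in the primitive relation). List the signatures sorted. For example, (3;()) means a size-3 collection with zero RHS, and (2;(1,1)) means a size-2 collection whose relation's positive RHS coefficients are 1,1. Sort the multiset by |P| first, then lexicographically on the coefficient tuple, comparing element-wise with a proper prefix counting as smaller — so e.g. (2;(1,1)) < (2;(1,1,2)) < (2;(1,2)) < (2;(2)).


Primitive collections (12):

  {7,9}:  v_{7} + v_{9} = 0  →  sig = (2;())
  {1,2}:  v_{1} + v_{2} = v_{9}  →  sig = (2;(1))
  {2,9}:  v_{2} + v_{9} = v_{8}  →  sig = (2;(1))
  {5,9}:  v_{5} + v_{9} = v_{6}  →  sig = (2;(1))
  {6,7}:  v_{6} + v_{7} = v_{5}  →  sig = (2;(1))
  {7,8}:  v_{7} + v_{8} = v_{2}  →  sig = (2;(1))
  {2,6}:  v_{2} + v_{6} = v_{5} + v_{8}  →  sig = (2;(1,1))
  {1,7}:  v_{1} + v_{7} = v_{3} + v_{4} + v_{5}  →  sig = (2;(1,1,1))
  {1,8}:  v_{1} + v_{8} = 2·v_{9}  →  sig = (2;(2))
  {3,4,6}:  v_{3} + v_{4} + v_{6} = v_{1}  →  sig = (3;(1))
  {2,3,4,5}:  v_{2} + v_{3} + v_{4} + v_{5} = 0  →  sig = (4;())
  {3,4,5,8}:  v_{3} + v_{4} + v_{5} + v_{8} = v_{9}  →  sig = (4;(1))

so the primitive-relation signature multiset is
    (2;())
    (2;(1))
    (2;(1))
    (2;(1))
    (2;(1))
    (2;(1))
    (2;(1,1))
    (2;(1,1,1))
    (2;(2))
    (3;(1))
    (4;())
    (4;(1))


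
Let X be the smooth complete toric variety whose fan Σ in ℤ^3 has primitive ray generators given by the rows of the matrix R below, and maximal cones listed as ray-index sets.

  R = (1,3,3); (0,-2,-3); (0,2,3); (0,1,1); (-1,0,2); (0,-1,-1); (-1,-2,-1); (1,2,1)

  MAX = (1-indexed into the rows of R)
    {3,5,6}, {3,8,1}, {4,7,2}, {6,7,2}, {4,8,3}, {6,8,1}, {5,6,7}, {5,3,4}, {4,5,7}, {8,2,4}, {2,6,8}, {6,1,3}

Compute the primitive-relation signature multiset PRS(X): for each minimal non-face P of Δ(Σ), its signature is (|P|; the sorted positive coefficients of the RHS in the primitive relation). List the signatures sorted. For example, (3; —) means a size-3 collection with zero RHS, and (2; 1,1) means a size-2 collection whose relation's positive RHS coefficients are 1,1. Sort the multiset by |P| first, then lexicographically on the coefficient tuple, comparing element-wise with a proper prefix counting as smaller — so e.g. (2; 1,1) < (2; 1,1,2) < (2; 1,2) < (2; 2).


Primitive collections (11):

  P = {2,3}:  v_{2} + v_{3} = 0  so sig = (2; —)
  P = {4,6}:  v_{4} + v_{6} = 0  so sig = (2; —)
  P = {7,8}:  v_{7} + v_{8} = 0  so sig = (2; —)
  P = {2,5}:  v_{2} + v_{5} = v_{7}  so sig = (2; 1)
  P = {3,7}:  v_{3} + v_{7} = v_{5}  so sig = (2; 1)
  P = {5,8}:  v_{5} + v_{8} = v_{3}  so sig = (2; 1)
  P = {1,2}:  v_{1} + v_{2} = v_{6} + v_{8}  so sig = (2; 1,1)
  P = {1,4}:  v_{1} + v_{4} = v_{3} + v_{8}  so sig = (2; 1,1)
  P = {1,7}:  v_{1} + v_{7} = v_{3} + v_{6}  so sig = (2; 1,1)
  P = {1,5}:  v_{1} + v_{5} = 2·v_{3} + v_{6}  so sig = (2; 1,2)
  P = {3,6,8}:  v_{3} + v_{6} + v_{8} = v_{1}  so sig = (3; 1)

Sorted signature multiset PRS(X):
[(2; —), (2; —), (2; —), (2; 1), (2; 1), (2; 1), (2; 1,1), (2; 1,1), (2; 1,1), (2; 1,2), (3; 1)]


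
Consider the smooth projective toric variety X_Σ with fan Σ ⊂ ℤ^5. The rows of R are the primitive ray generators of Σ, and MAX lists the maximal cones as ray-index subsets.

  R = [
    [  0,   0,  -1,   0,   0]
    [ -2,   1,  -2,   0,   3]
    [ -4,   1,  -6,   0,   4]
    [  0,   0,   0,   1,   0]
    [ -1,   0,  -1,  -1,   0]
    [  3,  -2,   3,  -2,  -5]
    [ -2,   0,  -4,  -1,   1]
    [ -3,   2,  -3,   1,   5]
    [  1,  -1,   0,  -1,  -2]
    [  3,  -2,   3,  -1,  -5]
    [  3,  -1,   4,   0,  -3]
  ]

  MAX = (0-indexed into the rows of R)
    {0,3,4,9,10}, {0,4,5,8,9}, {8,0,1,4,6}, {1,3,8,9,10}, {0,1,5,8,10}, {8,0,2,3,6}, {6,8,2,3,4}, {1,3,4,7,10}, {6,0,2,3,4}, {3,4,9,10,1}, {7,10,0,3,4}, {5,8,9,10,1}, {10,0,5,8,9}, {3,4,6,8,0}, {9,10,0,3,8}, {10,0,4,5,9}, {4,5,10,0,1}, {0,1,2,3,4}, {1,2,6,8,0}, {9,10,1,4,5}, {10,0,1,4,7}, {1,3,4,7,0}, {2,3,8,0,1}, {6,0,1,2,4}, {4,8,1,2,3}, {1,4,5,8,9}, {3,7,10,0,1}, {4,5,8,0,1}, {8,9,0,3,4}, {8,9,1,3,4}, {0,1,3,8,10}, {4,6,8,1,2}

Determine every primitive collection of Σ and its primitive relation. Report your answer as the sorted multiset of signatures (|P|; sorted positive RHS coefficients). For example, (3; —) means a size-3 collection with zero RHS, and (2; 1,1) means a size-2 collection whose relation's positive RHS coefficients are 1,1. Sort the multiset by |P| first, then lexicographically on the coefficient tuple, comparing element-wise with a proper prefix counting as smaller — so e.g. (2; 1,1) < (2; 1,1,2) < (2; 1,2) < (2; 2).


Σ has 18 primitive collections:

  P = {7,9}:  v_{7} + v_{9} = 0  so sig = (2; —)
  P = {3,5}:  v_{3} + v_{5} = v_{9}  so sig = (2; 1)
  P = {6,10}:  v_{6} + v_{10} = v_{8}  so sig = (2; 1)
  P = {7,8}:  v_{7} + v_{8} = v_{0} + v_{1}  so sig = (2; 1,1)
  P = {2,10}:  v_{2} + v_{10} = v_{1} + v_{3} + v_{8}  so sig = (2; 1,1,1)
  P = {5,7}:  v_{5} + v_{7} = v_{0} + v_{1} + v_{4} + v_{10}  so sig = (2; 1,1,1,1)
  P = {2,5}:  v_{2} + v_{5} = v_{1} + v_{3} + v_{4} + 2·v_{8}  so sig = (2; 1,1,1,2)
  P = {6,9}:  v_{6} + v_{9} = v_{3} + v_{4} + 2·v_{8}  so sig = (2; 1,1,2)
  P = {2,9}:  v_{2} + v_{9} = v_{1} + 2·v_{3} + v_{4} + 2·v_{8}  so sig = (2; 1,1,2,2)
  P = {6,7}:  v_{6} + v_{7} = 2·v_{0} + 2·v_{1} + v_{3} + v_{4}  so sig = (2; 1,1,2,2)
  P = {5,6}:  v_{5} + v_{6} = v_{4} + 2·v_{8}  so sig = (2; 1,2)
  P = {2,7}:  v_{2} + v_{7} = 2·v_{0} + 3·v_{1} + 2·v_{3} + v_{4}  so sig = (2; 1,2,2,3)
  P = {0,1,9}:  v_{0} + v_{1} + v_{9} = v_{8}  so sig = (3; 1)
  P = {1,3,6}:  v_{1} + v_{3} + v_{6} = v_{2}  so sig = (3; 1)
  P = {4,8,10}:  v_{4} + v_{8} + v_{10} = v_{5}  so sig = (3; 1)
  P = {0,2,4,8}:  v_{0} + v_{2} + v_{4} + v_{8} = 2·v_{6}  so sig = (4; 2)
  P = {0,1,3,4,10}:  v_{0} + v_{1} + v_{3} + v_{4} + v_{10} = 0  so sig = (5; —)
  P = {0,1,3,4,8}:  v_{0} + v_{1} + v_{3} + v_{4} + v_{8} = v_{6}  so sig = (5; 1)

Signatures (|P|; sorted positive RHS coefficients), sorted:
{ (2; —),  (2; 1) ×2,  (2; 1,1),  (2; 1,1,1),  (2; 1,1,1,1),  (2; 1,1,1,2),  (2; 1,1,2),  (2; 1,1,2,2) ×2,  (2; 1,2),  (2; 1,2,2,3),  (3; 1) ×3,  (4; 2),  (5; —),  (5; 1) }


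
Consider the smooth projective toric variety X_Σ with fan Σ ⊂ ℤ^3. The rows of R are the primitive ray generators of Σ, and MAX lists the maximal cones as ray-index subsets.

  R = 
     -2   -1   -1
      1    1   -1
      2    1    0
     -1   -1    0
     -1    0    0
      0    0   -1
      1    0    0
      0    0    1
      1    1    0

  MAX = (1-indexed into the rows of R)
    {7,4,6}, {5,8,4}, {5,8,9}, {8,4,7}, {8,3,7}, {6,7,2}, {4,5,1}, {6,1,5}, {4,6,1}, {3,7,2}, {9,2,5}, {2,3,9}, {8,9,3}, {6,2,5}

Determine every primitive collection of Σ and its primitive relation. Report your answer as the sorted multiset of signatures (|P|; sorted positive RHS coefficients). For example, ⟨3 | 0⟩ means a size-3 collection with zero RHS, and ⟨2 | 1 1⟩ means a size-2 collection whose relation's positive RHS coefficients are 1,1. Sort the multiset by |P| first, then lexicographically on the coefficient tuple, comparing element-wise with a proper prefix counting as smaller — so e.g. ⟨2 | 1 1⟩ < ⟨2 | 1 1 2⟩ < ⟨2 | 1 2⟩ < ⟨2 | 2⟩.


Σ has 16 primitive collections:

  P={4,9}:  v_{4} + v_{9} = 0 ; sig = ⟨2 | 0⟩
  P={5,7}:  v_{5} + v_{7} = 0 ; sig = ⟨2 | 0⟩
  P={6,8}:  v_{6} + v_{8} = 0 ; sig = ⟨2 | 0⟩
  P={1,3}:  v_{1} + v_{3} = v_{6} ; sig = ⟨2 | 1⟩
  P={2,4}:  v_{2} + v_{4} = v_{6} ; sig = ⟨2 | 1⟩
  P={2,8}:  v_{2} + v_{8} = v_{9} ; sig = ⟨2 | 1⟩
  P={3,4}:  v_{3} + v_{4} = v_{7} ; sig = ⟨2 | 1⟩
  P={3,5}:  v_{3} + v_{5} = v_{9} ; sig = ⟨2 | 1⟩
  P={6,9}:  v_{6} + v_{9} = v_{2} ; sig = ⟨2 | 1⟩
  P={7,9}:  v_{7} + v_{9} = v_{3} ; sig = ⟨2 | 1⟩
  P={1,7}:  v_{1} + v_{7} = v_{4} + v_{6} ; sig = ⟨2 | 1 1⟩
  P={1,8}:  v_{1} + v_{8} = v_{4} + v_{5} ; sig = ⟨2 | 1 1⟩
  P={1,9}:  v_{1} + v_{9} = v_{5} + v_{6} ; sig = ⟨2 | 1 1⟩
  P={3,6}:  v_{3} + v_{6} = v_{2} + v_{7} ; sig = ⟨2 | 1 1⟩
  P={1,2}:  v_{1} + v_{2} = v_{5} + 2·v_{6} ; sig = ⟨2 | 1 2⟩
  P={4,5,6}:  v_{4} + v_{5} + v_{6} = v_{1} ; sig = ⟨3 | 1⟩

Sorted signature multiset PRS(X):
    ⟨2 | 0⟩
    ⟨2 | 0⟩
    ⟨2 | 0⟩
    ⟨2 | 1⟩
    ⟨2 | 1⟩
    ⟨2 | 1⟩
    ⟨2 | 1⟩
    ⟨2 | 1⟩
    ⟨2 | 1⟩
    ⟨2 | 1⟩
    ⟨2 | 1 1⟩
    ⟨2 | 1 1⟩
    ⟨2 | 1 1⟩
    ⟨2 | 1 1⟩
    ⟨2 | 1 2⟩
    ⟨3 | 1⟩


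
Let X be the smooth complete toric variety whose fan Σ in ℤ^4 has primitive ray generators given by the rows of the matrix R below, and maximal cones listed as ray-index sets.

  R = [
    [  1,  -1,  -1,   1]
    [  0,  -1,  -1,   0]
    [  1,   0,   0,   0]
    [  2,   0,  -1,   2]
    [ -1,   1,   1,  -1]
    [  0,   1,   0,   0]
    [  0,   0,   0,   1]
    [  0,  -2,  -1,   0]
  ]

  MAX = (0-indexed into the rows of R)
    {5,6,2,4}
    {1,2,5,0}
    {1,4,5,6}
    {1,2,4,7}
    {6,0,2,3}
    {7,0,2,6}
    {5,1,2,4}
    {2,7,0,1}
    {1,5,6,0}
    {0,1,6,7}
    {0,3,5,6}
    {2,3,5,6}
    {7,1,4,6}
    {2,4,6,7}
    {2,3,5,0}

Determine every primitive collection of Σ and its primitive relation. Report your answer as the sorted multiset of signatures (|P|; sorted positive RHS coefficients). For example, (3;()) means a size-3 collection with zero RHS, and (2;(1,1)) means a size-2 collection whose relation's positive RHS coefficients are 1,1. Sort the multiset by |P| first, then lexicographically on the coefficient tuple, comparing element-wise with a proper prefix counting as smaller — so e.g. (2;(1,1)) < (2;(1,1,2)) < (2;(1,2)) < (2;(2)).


7 minimal non-faces of Δ(Σ) (on 8 rays):

  P={0,4}:  v_{0} + v_{4} = 0  so sig = (2;())
  P={5,7}:  v_{5} + v_{7} = v_{1}  so sig = (2;(1))
  P={3,4}:  v_{3} + v_{4} = v_{2} + v_{5} + v_{6}  so sig = (2;(1,1,1))
  P={1,3}:  v_{1} + v_{3} = 2·v_{0} + v_{5}  so sig = (2;(1,2))
  P={3,7}:  v_{3} + v_{7} = 2·v_{0}  so sig = (2;(2))
  P={1,2,6}:  v_{1} + v_{2} + v_{6} = v_{0}  so sig = (3;(1))
  P={0,2,5,6}:  v_{0} + v_{2} + v_{5} + v_{6} = v_{3}  so sig = (4;(1))

Hence PRS(X_Σ) =
    (2;())
    (2;(1))
    (2;(1,1,1))
    (2;(1,2))
    (2;(2))
    (3;(1))
    (4;(1))


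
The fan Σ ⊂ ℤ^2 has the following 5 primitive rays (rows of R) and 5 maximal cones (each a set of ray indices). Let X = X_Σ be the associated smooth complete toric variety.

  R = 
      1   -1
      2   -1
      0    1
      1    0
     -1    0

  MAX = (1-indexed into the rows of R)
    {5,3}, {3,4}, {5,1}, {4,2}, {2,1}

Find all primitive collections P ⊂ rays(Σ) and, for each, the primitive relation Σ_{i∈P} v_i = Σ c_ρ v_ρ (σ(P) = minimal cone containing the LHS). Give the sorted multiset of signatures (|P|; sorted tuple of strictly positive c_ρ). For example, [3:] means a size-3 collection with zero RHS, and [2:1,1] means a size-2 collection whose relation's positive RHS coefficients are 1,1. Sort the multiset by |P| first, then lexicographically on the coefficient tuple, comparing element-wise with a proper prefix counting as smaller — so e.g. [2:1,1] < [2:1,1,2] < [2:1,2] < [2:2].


Minimal non-faces — 5 found among 5 rays, 5 max cones:

  P={4,5}:  v_{4} + v_{5} = 0  ⇒ sig = [2:]
  P={1,3}:  v_{1} + v_{3} = v_{4}  ⇒ sig = [2:1]
  P={1,4}:  v_{1} + v_{4} = v_{2}  ⇒ sig = [2:1]
  P={2,5}:  v_{2} + v_{5} = v_{1}  ⇒ sig = [2:1]
  P={2,3}:  v_{2} + v_{3} = 2·v_{4}  ⇒ sig = [2:2]

so the primitive-relation signature multiset is
[[2:], [2:1], [2:1], [2:1], [2:2]]


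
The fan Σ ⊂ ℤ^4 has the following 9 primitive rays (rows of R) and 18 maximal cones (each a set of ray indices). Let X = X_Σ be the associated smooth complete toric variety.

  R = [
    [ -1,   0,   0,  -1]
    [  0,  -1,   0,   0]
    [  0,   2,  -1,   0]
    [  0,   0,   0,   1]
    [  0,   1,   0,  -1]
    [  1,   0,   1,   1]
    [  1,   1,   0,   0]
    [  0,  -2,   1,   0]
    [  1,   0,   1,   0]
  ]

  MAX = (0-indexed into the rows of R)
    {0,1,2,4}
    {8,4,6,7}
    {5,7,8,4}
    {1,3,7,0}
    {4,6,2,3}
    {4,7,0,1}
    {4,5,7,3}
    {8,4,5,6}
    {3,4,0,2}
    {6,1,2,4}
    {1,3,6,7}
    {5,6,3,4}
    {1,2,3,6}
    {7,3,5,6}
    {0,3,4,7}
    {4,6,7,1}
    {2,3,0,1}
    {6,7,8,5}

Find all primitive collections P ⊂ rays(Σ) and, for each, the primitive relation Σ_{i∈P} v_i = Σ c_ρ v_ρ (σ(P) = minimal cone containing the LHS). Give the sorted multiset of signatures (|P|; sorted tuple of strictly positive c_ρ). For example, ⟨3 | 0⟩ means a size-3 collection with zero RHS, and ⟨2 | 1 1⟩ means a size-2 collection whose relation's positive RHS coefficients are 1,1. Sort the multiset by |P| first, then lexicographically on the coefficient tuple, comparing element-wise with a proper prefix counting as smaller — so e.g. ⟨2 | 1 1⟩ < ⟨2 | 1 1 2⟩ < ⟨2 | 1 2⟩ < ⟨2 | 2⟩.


Σ has 12 primitive collections:

  P={2,7}:  v_{2} + v_{7} = 0  so sig = ⟨2 | 0⟩
  P={0,6}:  v_{0} + v_{6} = v_{4}  so sig = ⟨2 | 1⟩
  P={3,8}:  v_{3} + v_{8} = v_{5}  so sig = ⟨2 | 1⟩
  P={1,8}:  v_{1} + v_{8} = v_{6} + v_{7}  so sig = ⟨2 | 1 1⟩
  P={1,5}:  v_{1} + v_{5} = v_{3} + v_{6} + v_{7}  so sig = ⟨2 | 1 1 1⟩
  P={2,8}:  v_{2} + v_{8} = v_{3} + v_{4} + v_{6}  so sig = ⟨2 | 1 1 1⟩
  P={0,8}:  v_{0} + v_{8} = v_{3} + 2·v_{4} + v_{7}  so sig = ⟨2 | 1 1 2⟩
  P={2,5}:  v_{2} + v_{5} = 2·v_{3} + v_{4} + v_{6}  so sig = ⟨2 | 1 1 2⟩
  P={0,5}:  v_{0} + v_{5} = 2·v_{3} + 2·v_{4} + v_{7}  so sig = ⟨2 | 1 2 2⟩
  P={1,3,4}:  v_{1} + v_{3} + v_{4} = 0  so sig = ⟨3 | 0⟩
  P={3,4,6,7}:  v_{3} + v_{4} + v_{6} + v_{7} = v_{8}  so sig = ⟨4 | 1⟩
  P={4,5,6,7}:  v_{4} + v_{5} + v_{6} + v_{7} = 2·v_{8}  so sig = ⟨4 | 2⟩

Sorted signature multiset PRS(X):
{ ⟨2 | 0⟩,  ⟨2 | 1⟩ ×2,  ⟨2 | 1 1⟩,  ⟨2 | 1 1 1⟩ ×2,  ⟨2 | 1 1 2⟩ ×2,  ⟨2 | 1 2 2⟩,  ⟨3 | 0⟩,  ⟨4 | 1⟩,  ⟨4 | 2⟩ }


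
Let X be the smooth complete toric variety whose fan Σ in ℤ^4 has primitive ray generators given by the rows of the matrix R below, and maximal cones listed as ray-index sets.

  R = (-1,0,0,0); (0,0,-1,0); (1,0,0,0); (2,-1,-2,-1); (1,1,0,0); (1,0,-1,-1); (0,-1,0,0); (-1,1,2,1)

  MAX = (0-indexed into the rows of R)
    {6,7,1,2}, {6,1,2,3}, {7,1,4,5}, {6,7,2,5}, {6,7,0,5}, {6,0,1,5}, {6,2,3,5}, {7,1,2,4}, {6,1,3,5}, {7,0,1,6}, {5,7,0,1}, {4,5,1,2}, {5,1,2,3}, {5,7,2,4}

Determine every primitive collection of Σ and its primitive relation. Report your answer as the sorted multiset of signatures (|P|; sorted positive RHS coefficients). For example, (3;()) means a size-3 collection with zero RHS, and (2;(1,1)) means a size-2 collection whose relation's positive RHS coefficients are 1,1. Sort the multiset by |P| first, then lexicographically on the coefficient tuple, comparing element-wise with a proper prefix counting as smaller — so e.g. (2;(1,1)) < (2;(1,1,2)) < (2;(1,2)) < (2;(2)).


The 9 primitive collections of Σ (r=8, n=4):

  P={0,2}:  v_{0} + v_{2} = 0  →  sig = (2;())
  P={3,7}:  v_{3} + v_{7} = v_{2}  →  sig = (2;(1))
  P={4,6}:  v_{4} + v_{6} = v_{2}  →  sig = (2;(1))
  P={0,3}:  v_{0} + v_{3} = v_{1} + v_{5} + v_{6}  →  sig = (2;(1,1,1))
  P={0,4}:  v_{0} + v_{4} = v_{1} + v_{5} + v_{7}  →  sig = (2;(1,1,1))
  P={3,4}:  v_{3} + v_{4} = v_{1} + 2·v_{2} + v_{5}  →  sig = (2;(1,1,2))
  P={1,5,6,7}:  v_{1} + v_{5} + v_{6} + v_{7} = 0  →  sig = (4;())
  P={1,2,5,6}:  v_{1} + v_{2} + v_{5} + v_{6} = v_{3}  →  sig = (4;(1))
  P={1,2,5,7}:  v_{1} + v_{2} + v_{5} + v_{7} = v_{4}  →  sig = (4;(1))

so the primitive-relation signature multiset is
    |P|=2: 6 collections, coeffs (), (1), (1), (1,1,1), (1,1,1), (1,1,2)
    |P|=4: 3 collections, coeffs (), (1), (1)


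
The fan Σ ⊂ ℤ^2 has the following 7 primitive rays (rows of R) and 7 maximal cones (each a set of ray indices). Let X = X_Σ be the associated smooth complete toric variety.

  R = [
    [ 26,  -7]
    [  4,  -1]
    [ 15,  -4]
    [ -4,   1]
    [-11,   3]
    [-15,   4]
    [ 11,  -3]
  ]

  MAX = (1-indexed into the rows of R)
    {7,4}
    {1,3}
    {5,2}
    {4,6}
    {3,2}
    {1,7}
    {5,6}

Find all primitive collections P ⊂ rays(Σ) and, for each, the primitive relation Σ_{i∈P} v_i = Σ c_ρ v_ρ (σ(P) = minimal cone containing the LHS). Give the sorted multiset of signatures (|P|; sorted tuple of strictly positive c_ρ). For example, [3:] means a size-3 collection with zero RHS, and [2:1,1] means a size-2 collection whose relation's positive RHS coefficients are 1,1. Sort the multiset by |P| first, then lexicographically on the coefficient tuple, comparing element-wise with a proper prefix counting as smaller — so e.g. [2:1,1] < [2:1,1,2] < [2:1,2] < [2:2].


Primitive collections (14):

  P = {2,4}:  v_{2} + v_{4} = 0 ; sig = [2:]
  P = {3,6}:  v_{3} + v_{6} = 0 ; sig = [2:]
  P = {5,7}:  v_{5} + v_{7} = 0 ; sig = [2:]
  P = {1,5}:  v_{1} + v_{5} = v_{3} ; sig = [2:1]
  P = {1,6}:  v_{1} + v_{6} = v_{7} ; sig = [2:1]
  P = {2,6}:  v_{2} + v_{6} = v_{5} ; sig = [2:1]
  P = {2,7}:  v_{2} + v_{7} = v_{3} ; sig = [2:1]
  P = {3,4}:  v_{3} + v_{4} = v_{7} ; sig = [2:1]
  P = {3,5}:  v_{3} + v_{5} = v_{2} ; sig = [2:1]
  P = {3,7}:  v_{3} + v_{7} = v_{1} ; sig = [2:1]
  P = {4,5}:  v_{4} + v_{5} = v_{6} ; sig = [2:1]
  P = {6,7}:  v_{6} + v_{7} = v_{4} ; sig = [2:1]
  P = {1,2}:  v_{1} + v_{2} = 2·v_{3} ; sig = [2:2]
  P = {1,4}:  v_{1} + v_{4} = 2·v_{7} ; sig = [2:2]

Signatures (|P|; sorted positive RHS coefficients), sorted:
    [2:]
    [2:]
    [2:]
    [2:1]
    [2:1]
    [2:1]
    [2:1]
    [2:1]
    [2:1]
    [2:1]
    [2:1]
    [2:1]
    [2:2]
    [2:2]
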